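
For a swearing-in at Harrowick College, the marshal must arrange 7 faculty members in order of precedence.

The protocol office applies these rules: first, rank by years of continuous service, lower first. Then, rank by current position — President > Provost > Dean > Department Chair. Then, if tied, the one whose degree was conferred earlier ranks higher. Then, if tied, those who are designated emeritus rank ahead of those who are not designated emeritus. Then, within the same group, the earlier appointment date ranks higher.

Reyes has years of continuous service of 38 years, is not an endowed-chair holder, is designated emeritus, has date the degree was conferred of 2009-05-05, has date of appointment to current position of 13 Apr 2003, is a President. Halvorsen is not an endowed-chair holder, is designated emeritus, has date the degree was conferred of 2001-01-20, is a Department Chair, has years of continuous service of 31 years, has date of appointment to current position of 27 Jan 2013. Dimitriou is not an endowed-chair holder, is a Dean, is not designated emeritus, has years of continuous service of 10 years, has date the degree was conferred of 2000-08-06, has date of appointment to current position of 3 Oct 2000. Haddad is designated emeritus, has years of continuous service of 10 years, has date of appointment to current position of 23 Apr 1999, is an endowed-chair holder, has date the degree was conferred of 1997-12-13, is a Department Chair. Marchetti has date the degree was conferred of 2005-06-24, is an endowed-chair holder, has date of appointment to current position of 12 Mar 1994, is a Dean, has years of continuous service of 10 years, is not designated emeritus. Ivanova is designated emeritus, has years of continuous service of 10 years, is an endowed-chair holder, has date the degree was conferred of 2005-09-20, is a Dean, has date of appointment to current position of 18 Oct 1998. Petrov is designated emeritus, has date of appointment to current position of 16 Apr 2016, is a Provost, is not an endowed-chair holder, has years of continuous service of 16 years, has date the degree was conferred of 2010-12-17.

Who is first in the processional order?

By years of continuous service (lower first): Dimitriou, Marchetti, Ivanova and Haddad (each 10 years); then Petrov (16 years); then Halvorsen (31 years); then Reyes (38 years).
Among Dimitriou, Marchetti, Ivanova and Haddad, by current position: Dimitriou, Marchetti and Ivanova (Dean) before Haddad (Department Chair).
Among Dimitriou, Marchetti and Ivanova, by date the degree was conferred (earlier first): Dimitriou (2000-08-06) before Marchetti (2005-06-24) before Ivanova (2005-09-20).
Order: Dimitriou, Marchetti, Ivanova, Haddad, Petrov, Halvorsen, Reyes.

Dimitriou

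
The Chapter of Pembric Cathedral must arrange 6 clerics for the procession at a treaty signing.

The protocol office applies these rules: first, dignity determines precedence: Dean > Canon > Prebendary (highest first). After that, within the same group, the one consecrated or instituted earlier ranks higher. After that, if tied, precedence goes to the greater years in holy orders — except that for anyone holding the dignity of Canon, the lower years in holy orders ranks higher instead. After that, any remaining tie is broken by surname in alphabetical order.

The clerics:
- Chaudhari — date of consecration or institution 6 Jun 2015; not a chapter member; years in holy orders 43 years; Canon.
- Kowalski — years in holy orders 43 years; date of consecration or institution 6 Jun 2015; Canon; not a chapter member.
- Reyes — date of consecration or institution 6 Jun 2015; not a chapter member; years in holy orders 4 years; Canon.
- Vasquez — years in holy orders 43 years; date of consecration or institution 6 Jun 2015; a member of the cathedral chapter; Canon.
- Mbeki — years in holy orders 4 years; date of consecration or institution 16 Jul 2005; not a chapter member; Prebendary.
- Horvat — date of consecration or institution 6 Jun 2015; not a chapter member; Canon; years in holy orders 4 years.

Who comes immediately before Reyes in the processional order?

Horvat

By dignity: Horvat, Reyes, Chaudhari, Kowalski and Vasquez (Canon); then Mbeki (Prebendary).
Horvat, Reyes, Chaudhari, Kowalski and Vasquez all have date of consecration or institution 6 Jun 2015, so the next rule applies.
Among Horvat, Reyes, Chaudhari, Kowalski and Vasquez, by years in holy orders (lower first) (reversed rule for this group): Horvat and Reyes (4 years) before Chaudhari, Kowalski and Vasquez (43 years).
Among Horvat and Reyes, alphabetically by surname: Horvat before Reyes.
Among Chaudhari, Kowalski and Vasquez, alphabetically by surname: Chaudhari before Kowalski before Vasquez.
Order: Horvat, Reyes, Chaudhari, Kowalski, Vasquez, Mbeki.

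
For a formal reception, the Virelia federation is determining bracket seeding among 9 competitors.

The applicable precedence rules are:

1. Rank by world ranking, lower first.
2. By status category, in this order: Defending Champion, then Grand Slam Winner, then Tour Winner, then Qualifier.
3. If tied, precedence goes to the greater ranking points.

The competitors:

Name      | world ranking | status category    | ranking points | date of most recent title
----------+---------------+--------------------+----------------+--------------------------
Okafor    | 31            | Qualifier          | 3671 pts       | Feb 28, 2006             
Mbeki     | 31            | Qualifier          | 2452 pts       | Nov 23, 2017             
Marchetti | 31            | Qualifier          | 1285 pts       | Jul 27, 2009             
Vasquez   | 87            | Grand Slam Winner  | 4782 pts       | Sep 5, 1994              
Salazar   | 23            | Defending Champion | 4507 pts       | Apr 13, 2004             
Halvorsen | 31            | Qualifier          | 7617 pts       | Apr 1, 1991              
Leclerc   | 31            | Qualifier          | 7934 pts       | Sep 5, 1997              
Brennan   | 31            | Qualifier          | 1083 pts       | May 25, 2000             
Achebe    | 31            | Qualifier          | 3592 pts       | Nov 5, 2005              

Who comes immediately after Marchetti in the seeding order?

By world ranking (lower first): Salazar (23); then Leclerc, Halvorsen, Okafor, Achebe, Mbeki, Marchetti and Brennan (each 31); then Vasquez (87).
Leclerc, Halvorsen, Okafor, Achebe, Mbeki, Marchetti and Brennan are each Qualifier, so the next rule applies.
Among Leclerc, Halvorsen, Okafor, Achebe, Mbeki, Marchetti and Brennan, by ranking points (higher first): Leclerc (7934 pts) before Halvorsen (7617 pts) before Okafor (3671 pts) before Achebe (3592 pts) before Mbeki (2452 pts) before Marchetti (1285 pts) before Brennan (1083 pts).
Order: Salazar, Leclerc, Halvorsen, Okafor, Achebe, Mbeki, Marchetti, Brennan, Vasquez.

Brennan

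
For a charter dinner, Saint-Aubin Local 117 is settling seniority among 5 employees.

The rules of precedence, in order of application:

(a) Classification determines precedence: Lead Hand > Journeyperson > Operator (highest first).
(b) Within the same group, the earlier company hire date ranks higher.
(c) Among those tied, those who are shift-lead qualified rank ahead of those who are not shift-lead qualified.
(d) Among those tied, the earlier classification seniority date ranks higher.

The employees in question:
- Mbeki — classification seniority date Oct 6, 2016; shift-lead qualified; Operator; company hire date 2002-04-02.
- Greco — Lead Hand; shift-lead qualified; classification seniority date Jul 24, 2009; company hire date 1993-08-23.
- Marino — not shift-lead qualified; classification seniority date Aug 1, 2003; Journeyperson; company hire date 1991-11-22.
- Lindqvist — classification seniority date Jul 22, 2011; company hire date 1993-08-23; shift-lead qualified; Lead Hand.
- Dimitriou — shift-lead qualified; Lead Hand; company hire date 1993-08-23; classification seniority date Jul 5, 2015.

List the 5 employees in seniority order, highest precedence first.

By classification: Greco, Lindqvist and Dimitriou (Lead Hand); then Marino (Journeyperson); then Mbeki (Operator).
Greco, Lindqvist and Dimitriou all have company hire date 1993-08-23, so the next rule applies.
Greco, Lindqvist and Dimitriou are each shift-lead qualified, so the next rule applies.
Among Greco, Lindqvist and Dimitriou, by classification seniority date (earlier first): Greco (Jul 24, 2009) before Lindqvist (Jul 22, 2011) before Dimitriou (Jul 5, 2015).
Full order: Greco, Lindqvist, Dimitriou, Marino, Mbeki.

Greco, Lindqvist, Dimitriou, Marino, Mbeki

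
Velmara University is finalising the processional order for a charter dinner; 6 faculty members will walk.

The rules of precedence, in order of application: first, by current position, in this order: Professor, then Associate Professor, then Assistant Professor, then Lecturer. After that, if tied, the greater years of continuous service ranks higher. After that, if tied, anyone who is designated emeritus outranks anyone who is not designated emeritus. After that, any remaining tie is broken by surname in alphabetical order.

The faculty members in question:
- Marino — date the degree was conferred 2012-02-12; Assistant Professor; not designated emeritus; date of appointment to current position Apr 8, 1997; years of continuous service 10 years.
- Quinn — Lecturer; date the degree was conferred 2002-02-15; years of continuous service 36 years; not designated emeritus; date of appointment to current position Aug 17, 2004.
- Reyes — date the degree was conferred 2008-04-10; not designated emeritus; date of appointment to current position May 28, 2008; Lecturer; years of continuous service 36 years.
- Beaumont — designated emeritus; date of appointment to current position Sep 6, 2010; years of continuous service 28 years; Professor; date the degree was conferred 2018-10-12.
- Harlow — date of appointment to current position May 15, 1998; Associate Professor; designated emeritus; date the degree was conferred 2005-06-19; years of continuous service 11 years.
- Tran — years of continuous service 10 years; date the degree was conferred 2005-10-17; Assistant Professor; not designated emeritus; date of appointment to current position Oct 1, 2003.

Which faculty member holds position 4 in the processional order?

By current position: Beaumont (Professor); then Harlow (Associate Professor); then Marino and Tran (Assistant Professor); then Quinn and Reyes (Lecturer).
Marino and Tran both have years of continuous service 10 years, so the next rule applies.
Marino and Tran are each not designated emeritus, so the next rule applies.
Among Marino and Tran, alphabetically by surname: Marino before Tran.
Quinn and Reyes both have years of continuous service 36 years, so the next rule applies.
Quinn and Reyes are each not designated emeritus, so the next rule applies.
Among Quinn and Reyes, alphabetically by surname: Quinn before Reyes.
Order: Beaumont, Harlow, Marino, Tran, Quinn, Reyes.

Tran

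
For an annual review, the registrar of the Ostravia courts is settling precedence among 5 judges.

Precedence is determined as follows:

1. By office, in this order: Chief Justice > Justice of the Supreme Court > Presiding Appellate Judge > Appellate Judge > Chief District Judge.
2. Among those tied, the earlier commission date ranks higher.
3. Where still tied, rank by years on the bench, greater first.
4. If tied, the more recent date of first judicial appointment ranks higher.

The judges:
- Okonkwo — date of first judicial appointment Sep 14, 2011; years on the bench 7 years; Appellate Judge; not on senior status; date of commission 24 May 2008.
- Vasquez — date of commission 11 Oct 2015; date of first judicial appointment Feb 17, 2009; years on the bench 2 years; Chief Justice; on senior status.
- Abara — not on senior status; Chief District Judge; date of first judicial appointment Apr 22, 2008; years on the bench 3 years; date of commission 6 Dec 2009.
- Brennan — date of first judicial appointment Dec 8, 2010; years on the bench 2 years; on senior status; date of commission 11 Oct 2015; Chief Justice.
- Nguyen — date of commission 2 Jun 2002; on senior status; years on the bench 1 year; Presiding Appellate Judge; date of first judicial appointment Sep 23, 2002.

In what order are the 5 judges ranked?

Brennan, Vasquez, Nguyen, Okonkwo, Abara

By office: Brennan and Vasquez (Chief Justice); then Nguyen (Presiding Appellate Judge); then Okonkwo (Appellate Judge); then Abara (Chief District Judge).
Brennan and Vasquez both have date of commission 11 Oct 2015, so the next rule applies.
Brennan and Vasquez both have years on the bench 2 years, so the next rule applies.
Among Brennan and Vasquez, by date of first judicial appointment (later first): Brennan (Dec 8, 2010) before Vasquez (Feb 17, 2009).
Full order: Brennan, Vasquez, Nguyen, Okonkwo, Abara.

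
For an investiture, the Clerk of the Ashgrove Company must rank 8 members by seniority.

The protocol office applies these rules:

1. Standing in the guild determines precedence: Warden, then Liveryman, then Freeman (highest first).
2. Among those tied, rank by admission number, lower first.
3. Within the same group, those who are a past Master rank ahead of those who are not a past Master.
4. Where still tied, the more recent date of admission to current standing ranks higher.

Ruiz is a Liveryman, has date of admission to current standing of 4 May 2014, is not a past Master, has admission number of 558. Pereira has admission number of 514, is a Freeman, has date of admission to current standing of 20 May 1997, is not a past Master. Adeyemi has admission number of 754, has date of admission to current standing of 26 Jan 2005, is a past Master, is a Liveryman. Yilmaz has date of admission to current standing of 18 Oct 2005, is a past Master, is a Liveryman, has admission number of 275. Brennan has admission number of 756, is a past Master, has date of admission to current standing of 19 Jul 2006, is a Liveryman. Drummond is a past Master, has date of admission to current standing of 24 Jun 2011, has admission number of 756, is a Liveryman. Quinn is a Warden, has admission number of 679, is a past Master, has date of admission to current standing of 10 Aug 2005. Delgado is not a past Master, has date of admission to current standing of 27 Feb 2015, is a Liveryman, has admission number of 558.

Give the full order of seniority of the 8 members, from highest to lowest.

Quinn, Yilmaz, Delgado, Ruiz, Adeyemi, Drummond, Brennan, Pereira

By standing in the guild: Quinn (Warden); then Yilmaz, Delgado, Ruiz, Adeyemi, Drummond and Brennan (Liveryman); then Pereira (Freeman).
Among Yilmaz, Delgado, Ruiz, Adeyemi, Drummond and Brennan, by admission number (lower first): Yilmaz (275) before Delgado and Ruiz (558) before Adeyemi (754) before Drummond and Brennan (756).
Delgado and Ruiz are each not a past Master, so the next rule applies.
Among Delgado and Ruiz, by date of admission to current standing (later first): Delgado (27 Feb 2015) before Ruiz (4 May 2014).
Drummond and Brennan are each a past Master, so the next rule applies.
Among Drummond and Brennan, by date of admission to current standing (later first): Drummond (24 Jun 2011) before Brennan (19 Jul 2006).
Full order: Quinn, Yilmaz, Delgado, Ruiz, Adeyemi, Drummond, Brennan, Pereira.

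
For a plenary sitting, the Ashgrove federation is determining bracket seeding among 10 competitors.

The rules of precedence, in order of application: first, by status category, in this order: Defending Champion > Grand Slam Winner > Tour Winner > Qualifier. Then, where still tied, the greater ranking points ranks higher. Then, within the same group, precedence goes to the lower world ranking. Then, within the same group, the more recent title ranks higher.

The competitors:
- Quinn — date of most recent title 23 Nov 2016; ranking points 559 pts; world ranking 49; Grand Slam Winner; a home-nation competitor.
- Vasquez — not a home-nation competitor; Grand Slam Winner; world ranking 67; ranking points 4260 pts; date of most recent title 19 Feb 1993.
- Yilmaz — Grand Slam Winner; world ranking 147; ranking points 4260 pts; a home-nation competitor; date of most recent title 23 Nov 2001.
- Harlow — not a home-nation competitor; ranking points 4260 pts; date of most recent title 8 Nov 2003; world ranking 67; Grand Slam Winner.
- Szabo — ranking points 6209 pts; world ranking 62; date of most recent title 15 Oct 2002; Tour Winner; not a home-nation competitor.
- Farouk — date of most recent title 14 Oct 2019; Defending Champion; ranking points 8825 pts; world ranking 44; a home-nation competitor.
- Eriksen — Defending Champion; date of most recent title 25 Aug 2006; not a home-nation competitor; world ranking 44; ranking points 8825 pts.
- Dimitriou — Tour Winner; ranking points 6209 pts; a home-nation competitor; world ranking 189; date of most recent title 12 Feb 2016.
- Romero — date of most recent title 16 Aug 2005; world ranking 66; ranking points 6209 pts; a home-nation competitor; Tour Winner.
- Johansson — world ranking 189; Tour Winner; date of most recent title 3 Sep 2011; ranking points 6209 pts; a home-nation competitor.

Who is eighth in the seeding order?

Romero

By status category: Farouk and Eriksen (Defending Champion); then Harlow, Vasquez, Yilmaz and Quinn (Grand Slam Winner); then Szabo, Romero, Dimitriou and Johansson (Tour Winner).
Farouk and Eriksen both have ranking points 8825 pts, so the next rule applies.
Farouk and Eriksen both have world ranking 44, so the next rule applies.
Among Farouk and Eriksen, by date of most recent title (later first): Farouk (14 Oct 2019) before Eriksen (25 Aug 2006).
Among Harlow, Vasquez, Yilmaz and Quinn, by ranking points (higher first): Harlow, Vasquez and Yilmaz (4260 pts) before Quinn (559 pts).
Among Harlow, Vasquez and Yilmaz, by world ranking (lower first): Harlow and Vasquez (67) before Yilmaz (147).
Among Harlow and Vasquez, by date of most recent title (later first): Harlow (8 Nov 2003) before Vasquez (19 Feb 1993).
Szabo, Romero, Dimitriou and Johansson all have ranking points 6209 pts, so the next rule applies.
Among Szabo, Romero, Dimitriou and Johansson, by world ranking (lower first): Szabo (62) before Romero (66) before Dimitriou and Johansson (189).
Among Dimitriou and Johansson, by date of most recent title (later first): Dimitriou (12 Feb 2016) before Johansson (3 Sep 2011).
Order: Farouk, Eriksen, Harlow, Vasquez, Yilmaz, Quinn, Szabo, Romero, Dimitriou, Johansson.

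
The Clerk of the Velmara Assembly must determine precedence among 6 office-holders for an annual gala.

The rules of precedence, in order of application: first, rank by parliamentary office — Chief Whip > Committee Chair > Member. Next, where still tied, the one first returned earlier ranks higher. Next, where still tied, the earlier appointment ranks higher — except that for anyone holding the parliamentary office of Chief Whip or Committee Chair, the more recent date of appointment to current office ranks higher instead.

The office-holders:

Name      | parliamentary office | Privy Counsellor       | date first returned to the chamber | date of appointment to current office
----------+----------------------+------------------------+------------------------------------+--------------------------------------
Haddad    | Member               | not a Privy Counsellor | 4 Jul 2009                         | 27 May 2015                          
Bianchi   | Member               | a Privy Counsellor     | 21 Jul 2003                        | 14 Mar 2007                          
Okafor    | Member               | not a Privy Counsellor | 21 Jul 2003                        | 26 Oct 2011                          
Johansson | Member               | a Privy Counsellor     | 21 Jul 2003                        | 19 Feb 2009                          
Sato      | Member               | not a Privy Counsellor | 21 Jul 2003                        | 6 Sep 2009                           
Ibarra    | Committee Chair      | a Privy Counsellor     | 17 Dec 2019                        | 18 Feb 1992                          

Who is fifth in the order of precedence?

Okafor

By parliamentary office: Ibarra (Committee Chair); then Bianchi, Johansson, Sato, Okafor and Haddad (Member).
Among Bianchi, Johansson, Sato, Okafor and Haddad, by date first returned to the chamber (earlier first): Bianchi, Johansson, Sato and Okafor (21 Jul 2003) before Haddad (4 Jul 2009).
Among Bianchi, Johansson, Sato and Okafor, by date of appointment to current office (earlier first): Bianchi (14 Mar 2007) before Johansson (19 Feb 2009) before Sato (6 Sep 2009) before Okafor (26 Oct 2011).
Order: Ibarra, Bianchi, Johansson, Sato, Okafor, Haddad.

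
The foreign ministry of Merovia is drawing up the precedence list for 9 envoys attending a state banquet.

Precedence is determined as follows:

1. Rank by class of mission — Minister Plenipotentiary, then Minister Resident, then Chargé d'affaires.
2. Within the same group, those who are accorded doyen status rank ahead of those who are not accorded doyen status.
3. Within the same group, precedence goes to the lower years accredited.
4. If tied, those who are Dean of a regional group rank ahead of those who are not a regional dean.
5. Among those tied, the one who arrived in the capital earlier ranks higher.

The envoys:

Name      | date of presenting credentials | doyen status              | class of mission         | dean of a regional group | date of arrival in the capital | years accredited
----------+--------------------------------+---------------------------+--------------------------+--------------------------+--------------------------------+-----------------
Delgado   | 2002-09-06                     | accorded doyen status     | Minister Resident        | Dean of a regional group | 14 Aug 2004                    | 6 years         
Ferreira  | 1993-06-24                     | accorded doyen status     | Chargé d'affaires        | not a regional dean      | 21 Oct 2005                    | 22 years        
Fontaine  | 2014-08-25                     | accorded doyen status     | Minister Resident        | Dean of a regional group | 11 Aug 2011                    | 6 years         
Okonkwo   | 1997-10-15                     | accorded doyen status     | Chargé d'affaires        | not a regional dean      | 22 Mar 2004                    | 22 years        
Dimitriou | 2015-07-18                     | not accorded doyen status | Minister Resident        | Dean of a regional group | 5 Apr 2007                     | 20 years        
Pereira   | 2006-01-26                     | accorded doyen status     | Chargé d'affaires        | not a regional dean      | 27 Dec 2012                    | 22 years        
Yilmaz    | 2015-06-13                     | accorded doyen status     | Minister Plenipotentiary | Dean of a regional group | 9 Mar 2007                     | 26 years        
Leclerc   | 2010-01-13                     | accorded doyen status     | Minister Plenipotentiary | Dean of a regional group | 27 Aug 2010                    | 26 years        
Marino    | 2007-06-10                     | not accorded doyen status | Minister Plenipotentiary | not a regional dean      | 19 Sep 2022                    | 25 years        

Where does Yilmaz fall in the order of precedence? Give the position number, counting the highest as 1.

By class of mission: Yilmaz, Leclerc and Marino (Minister Plenipotentiary); then Delgado, Fontaine and Dimitriou (Minister Resident); then Okonkwo, Ferreira and Pereira (Chargé d'affaires).
Among Yilmaz, Leclerc and Marino, accorded doyen status before not accorded doyen status: Yilmaz and Leclerc (accorded doyen status) before Marino (not accorded doyen status).
Yilmaz and Leclerc both have years accredited 26 years, so the next rule applies.
Yilmaz and Leclerc are each Dean of a regional group, so the next rule applies.
Among Yilmaz and Leclerc, by date of arrival in the capital (earlier first): Yilmaz (9 Mar 2007) before Leclerc (27 Aug 2010).
Among Delgado, Fontaine and Dimitriou, accorded doyen status before not accorded doyen status: Delgado and Fontaine (accorded doyen status) before Dimitriou (not accorded doyen status).
Delgado and Fontaine both have years accredited 6 years, so the next rule applies.
Delgado and Fontaine are each Dean of a regional group, so the next rule applies.
Among Delgado and Fontaine, by date of arrival in the capital (earlier first): Delgado (14 Aug 2004) before Fontaine (11 Aug 2011).
Okonkwo, Ferreira and Pereira are each accorded doyen status, so the next rule applies.
Okonkwo, Ferreira and Pereira all have years accredited 22 years, so the next rule applies.
Okonkwo, Ferreira and Pereira are each not a regional dean, so the next rule applies.
Among Okonkwo, Ferreira and Pereira, by date of arrival in the capital (earlier first): Okonkwo (22 Mar 2004) before Ferreira (21 Oct 2005) before Pereira (27 Dec 2012).
Order: Yilmaz, Leclerc, Marino, Delgado, Fontaine, Dimitriou, Okonkwo, Ferreira, Pereira. So position 1.

1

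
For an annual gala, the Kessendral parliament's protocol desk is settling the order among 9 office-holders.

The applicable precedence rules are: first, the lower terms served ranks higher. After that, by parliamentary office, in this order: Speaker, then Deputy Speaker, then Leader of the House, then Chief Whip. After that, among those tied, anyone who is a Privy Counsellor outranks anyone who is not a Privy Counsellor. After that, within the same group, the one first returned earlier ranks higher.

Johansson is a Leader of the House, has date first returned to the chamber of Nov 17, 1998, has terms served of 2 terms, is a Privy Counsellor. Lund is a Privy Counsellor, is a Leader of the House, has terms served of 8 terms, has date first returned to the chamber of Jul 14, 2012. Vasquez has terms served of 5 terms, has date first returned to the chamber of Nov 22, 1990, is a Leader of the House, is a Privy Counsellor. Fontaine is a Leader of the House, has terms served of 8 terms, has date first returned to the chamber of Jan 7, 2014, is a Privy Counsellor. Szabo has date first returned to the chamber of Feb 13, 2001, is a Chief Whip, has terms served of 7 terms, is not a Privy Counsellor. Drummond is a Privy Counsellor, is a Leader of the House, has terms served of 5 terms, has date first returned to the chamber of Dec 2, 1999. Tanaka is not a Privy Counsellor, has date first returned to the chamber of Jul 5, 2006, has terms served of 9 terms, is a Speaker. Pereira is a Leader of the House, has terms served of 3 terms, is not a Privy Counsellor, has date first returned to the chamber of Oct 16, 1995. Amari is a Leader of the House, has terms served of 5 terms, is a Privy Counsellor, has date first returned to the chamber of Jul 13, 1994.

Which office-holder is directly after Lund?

Fontaine

By terms served (lower first): Johansson (2 terms); then Pereira (3 terms); then Vasquez, Amari and Drummond (each 5 terms); then Szabo (7 terms); then Lund and Fontaine (both 8 terms); then Tanaka (9 terms).
Vasquez, Amari and Drummond are each Leader of the House, so the next rule applies.
Vasquez, Amari and Drummond are each a Privy Counsellor, so the next rule applies.
Among Vasquez, Amari and Drummond, by date first returned to the chamber (earlier first): Vasquez (Nov 22, 1990) before Amari (Jul 13, 1994) before Drummond (Dec 2, 1999).
Lund and Fontaine are each Leader of the House, so the next rule applies.
Lund and Fontaine are each a Privy Counsellor, so the next rule applies.
Among Lund and Fontaine, by date first returned to the chamber (earlier first): Lund (Jul 14, 2012) before Fontaine (Jan 7, 2014).
Order: Johansson, Pereira, Vasquez, Amari, Drummond, Szabo, Lund, Fontaine, Tanaka.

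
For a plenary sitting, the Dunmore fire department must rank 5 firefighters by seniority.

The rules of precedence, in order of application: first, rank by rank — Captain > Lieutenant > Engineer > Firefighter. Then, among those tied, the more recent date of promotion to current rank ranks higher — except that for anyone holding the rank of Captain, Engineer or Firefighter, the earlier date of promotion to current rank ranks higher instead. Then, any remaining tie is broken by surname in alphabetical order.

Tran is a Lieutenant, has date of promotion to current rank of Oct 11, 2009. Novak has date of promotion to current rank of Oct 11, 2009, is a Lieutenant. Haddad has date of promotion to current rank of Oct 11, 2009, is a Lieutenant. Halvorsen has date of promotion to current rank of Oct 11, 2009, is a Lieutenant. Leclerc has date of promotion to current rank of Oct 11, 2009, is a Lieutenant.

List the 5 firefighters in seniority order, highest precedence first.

Haddad, Halvorsen, Leclerc, Novak, Tran

By rank: Haddad, Halvorsen, Leclerc, Novak and Tran (Lieutenant).
Haddad, Halvorsen, Leclerc, Novak and Tran all have date of promotion to current rank Oct 11, 2009, so the next rule applies.
Among Haddad, Halvorsen, Leclerc, Novak and Tran, alphabetically by surname: Haddad before Halvorsen before Leclerc before Novak before Tran.
Full order: Haddad, Halvorsen, Leclerc, Novak, Tran.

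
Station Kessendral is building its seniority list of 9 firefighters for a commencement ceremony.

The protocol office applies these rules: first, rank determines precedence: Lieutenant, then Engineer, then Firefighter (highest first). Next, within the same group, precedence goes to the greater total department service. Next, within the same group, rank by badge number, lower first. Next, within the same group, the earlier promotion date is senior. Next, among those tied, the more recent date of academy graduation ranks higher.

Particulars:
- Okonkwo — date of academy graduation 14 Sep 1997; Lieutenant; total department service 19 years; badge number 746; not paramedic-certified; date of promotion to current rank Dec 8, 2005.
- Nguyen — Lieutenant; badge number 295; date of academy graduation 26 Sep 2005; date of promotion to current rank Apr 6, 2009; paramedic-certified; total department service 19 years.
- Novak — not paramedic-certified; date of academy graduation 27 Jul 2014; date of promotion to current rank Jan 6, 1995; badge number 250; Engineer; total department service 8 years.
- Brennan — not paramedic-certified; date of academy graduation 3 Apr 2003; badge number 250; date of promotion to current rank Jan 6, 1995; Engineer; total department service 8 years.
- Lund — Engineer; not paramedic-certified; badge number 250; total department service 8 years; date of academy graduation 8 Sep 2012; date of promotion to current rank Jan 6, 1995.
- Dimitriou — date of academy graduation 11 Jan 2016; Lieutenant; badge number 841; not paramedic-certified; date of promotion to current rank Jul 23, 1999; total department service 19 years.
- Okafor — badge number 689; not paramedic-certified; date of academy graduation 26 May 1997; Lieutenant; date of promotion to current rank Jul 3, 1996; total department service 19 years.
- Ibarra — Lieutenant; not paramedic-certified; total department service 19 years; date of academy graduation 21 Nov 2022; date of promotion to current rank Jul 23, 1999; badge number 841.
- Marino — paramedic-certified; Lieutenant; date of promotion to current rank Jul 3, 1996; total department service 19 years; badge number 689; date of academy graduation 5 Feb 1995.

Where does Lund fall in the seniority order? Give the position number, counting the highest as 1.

8

By rank: Nguyen, Okafor, Marino, Okonkwo, Ibarra and Dimitriou (Lieutenant); then Novak, Lund and Brennan (Engineer).
Nguyen, Okafor, Marino, Okonkwo, Ibarra and Dimitriou all have total department service 19 years, so the next rule applies.
Among Nguyen, Okafor, Marino, Okonkwo, Ibarra and Dimitriou, by badge number (lower first): Nguyen (295) before Okafor and Marino (689) before Okonkwo (746) before Ibarra and Dimitriou (841).
Okafor and Marino both have date of promotion to current rank Jul 3, 1996, so the next rule applies.
Among Okafor and Marino, by date of academy graduation (later first): Okafor (26 May 1997) before Marino (5 Feb 1995).
Ibarra and Dimitriou both have date of promotion to current rank Jul 23, 1999, so the next rule applies.
Among Ibarra and Dimitriou, by date of academy graduation (later first): Ibarra (21 Nov 2022) before Dimitriou (11 Jan 2016).
Novak, Lund and Brennan all have total department service 8 years, so the next rule applies.
Novak, Lund and Brennan all have badge number 250, so the next rule applies.
Novak, Lund and Brennan all have date of promotion to current rank Jan 6, 1995, so the next rule applies.
Among Novak, Lund and Brennan, by date of academy graduation (later first): Novak (27 Jul 2014) before Lund (8 Sep 2012) before Brennan (3 Apr 2003).
Order: Nguyen, Okafor, Marino, Okonkwo, Ibarra, Dimitriou, Novak, Lund, Brennan. So position 8.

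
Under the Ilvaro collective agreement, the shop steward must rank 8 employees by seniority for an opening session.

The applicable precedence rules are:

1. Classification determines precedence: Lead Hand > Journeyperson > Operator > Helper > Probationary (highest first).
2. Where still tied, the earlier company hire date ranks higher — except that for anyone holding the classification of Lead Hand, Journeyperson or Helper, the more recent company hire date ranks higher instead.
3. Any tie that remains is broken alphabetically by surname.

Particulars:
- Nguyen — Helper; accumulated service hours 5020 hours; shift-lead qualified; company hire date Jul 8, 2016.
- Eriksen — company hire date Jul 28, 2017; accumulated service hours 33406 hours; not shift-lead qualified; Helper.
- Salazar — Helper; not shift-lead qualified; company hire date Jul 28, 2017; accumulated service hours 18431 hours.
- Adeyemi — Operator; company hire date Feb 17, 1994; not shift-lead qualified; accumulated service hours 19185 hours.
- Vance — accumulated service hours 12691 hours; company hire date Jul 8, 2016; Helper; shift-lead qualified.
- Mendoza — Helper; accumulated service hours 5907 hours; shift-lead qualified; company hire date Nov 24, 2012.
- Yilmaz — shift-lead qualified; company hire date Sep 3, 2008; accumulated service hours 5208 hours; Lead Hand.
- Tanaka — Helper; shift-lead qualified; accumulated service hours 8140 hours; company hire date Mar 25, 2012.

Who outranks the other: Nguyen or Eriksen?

Eriksen

By classification: Yilmaz (Lead Hand); then Adeyemi (Operator); then Eriksen, Salazar, Nguyen, Vance, Mendoza and Tanaka (Helper).
Among Eriksen, Salazar, Nguyen, Vance, Mendoza and Tanaka, by company hire date (later first) (reversed rule for this group): Eriksen and Salazar (Jul 28, 2017) before Nguyen and Vance (Jul 8, 2016) before Mendoza (Nov 24, 2012) before Tanaka (Mar 25, 2012).
Among Eriksen and Salazar, alphabetically by surname: Eriksen before Salazar.
Among Nguyen and Vance, alphabetically by surname: Nguyen before Vance.
So Eriksen takes precedence.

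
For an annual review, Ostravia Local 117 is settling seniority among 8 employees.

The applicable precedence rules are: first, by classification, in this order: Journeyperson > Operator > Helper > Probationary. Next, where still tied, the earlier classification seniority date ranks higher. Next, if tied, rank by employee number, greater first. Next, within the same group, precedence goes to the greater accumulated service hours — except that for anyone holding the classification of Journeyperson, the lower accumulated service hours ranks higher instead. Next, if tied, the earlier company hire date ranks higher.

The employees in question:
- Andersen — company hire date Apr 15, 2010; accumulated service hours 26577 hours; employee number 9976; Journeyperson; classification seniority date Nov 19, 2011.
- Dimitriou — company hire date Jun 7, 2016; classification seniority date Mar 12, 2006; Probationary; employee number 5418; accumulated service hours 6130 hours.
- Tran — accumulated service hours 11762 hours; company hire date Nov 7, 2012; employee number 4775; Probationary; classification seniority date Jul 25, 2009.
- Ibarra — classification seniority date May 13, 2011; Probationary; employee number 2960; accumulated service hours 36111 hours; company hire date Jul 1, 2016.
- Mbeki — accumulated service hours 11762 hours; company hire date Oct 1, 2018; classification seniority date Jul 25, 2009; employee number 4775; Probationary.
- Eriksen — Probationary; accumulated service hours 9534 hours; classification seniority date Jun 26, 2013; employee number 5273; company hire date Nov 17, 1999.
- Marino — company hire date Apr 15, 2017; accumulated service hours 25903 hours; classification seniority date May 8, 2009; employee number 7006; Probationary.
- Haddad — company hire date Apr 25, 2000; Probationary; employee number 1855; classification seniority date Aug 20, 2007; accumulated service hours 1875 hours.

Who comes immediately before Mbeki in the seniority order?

Tran

By classification: Andersen (Journeyperson); then Dimitriou, Haddad, Marino, Tran, Mbeki, Ibarra and Eriksen (Probationary).
Among Dimitriou, Haddad, Marino, Tran, Mbeki, Ibarra and Eriksen, by classification seniority date (earlier first): Dimitriou (Mar 12, 2006) before Haddad (Aug 20, 2007) before Marino (May 8, 2009) before Tran and Mbeki (Jul 25, 2009) before Ibarra (May 13, 2011) before Eriksen (Jun 26, 2013).
Tran and Mbeki both have employee number 4775, so the next rule applies.
Tran and Mbeki both have accumulated service hours 11762 hours, so the next rule applies.
Among Tran and Mbeki, by company hire date (earlier first): Tran (Nov 7, 2012) before Mbeki (Oct 1, 2018).
Order: Andersen, Dimitriou, Haddad, Marino, Tran, Mbeki, Ibarra, Eriksen.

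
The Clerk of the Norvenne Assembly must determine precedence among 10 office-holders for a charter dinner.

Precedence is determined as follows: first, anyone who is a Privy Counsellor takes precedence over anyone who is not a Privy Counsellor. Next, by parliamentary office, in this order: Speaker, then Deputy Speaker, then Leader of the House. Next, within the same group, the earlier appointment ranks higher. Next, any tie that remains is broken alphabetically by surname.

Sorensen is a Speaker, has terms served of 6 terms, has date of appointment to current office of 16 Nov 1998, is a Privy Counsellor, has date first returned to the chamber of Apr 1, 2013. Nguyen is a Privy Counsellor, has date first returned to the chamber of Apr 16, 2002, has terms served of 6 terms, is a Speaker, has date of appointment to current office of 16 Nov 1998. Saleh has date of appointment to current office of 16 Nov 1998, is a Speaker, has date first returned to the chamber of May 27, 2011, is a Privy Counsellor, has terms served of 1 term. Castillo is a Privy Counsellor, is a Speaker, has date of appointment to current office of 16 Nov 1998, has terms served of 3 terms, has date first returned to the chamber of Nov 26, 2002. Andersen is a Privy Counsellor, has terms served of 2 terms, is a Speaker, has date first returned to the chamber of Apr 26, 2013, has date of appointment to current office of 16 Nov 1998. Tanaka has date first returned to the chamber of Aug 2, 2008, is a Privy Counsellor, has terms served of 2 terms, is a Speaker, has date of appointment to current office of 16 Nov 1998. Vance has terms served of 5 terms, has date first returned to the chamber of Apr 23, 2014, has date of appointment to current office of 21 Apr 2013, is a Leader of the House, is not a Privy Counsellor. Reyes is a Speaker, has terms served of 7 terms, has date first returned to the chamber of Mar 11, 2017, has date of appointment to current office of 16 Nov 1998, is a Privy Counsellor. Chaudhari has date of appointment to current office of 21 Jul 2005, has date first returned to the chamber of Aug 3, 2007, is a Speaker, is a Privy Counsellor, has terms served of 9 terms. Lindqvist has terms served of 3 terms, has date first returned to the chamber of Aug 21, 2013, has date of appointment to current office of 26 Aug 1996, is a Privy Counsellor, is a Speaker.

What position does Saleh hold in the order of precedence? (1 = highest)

6

By the first rule: Lindqvist, Andersen, Castillo, Nguyen, Reyes, Saleh, Sorensen, Tanaka and Chaudhari (each a Privy Counsellor); then Vance (not a Privy Counsellor).
Lindqvist, Andersen, Castillo, Nguyen, Reyes, Saleh, Sorensen, Tanaka and Chaudhari are each Speaker, so the next rule applies.
Among Lindqvist, Andersen, Castillo, Nguyen, Reyes, Saleh, Sorensen, Tanaka and Chaudhari, by date of appointment to current office (earlier first): Lindqvist (26 Aug 1996) before Andersen, Castillo, Nguyen, Reyes, Saleh, Sorensen and Tanaka (16 Nov 1998) before Chaudhari (21 Jul 2005).
Among Andersen, Castillo, Nguyen, Reyes, Saleh, Sorensen and Tanaka, alphabetically by surname: Andersen before Castillo before Nguyen before Reyes before Saleh before Sorensen before Tanaka.
Order: Lindqvist, Andersen, Castillo, Nguyen, Reyes, Saleh, Sorensen, Tanaka, Chaudhari, Vance. So position 6.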